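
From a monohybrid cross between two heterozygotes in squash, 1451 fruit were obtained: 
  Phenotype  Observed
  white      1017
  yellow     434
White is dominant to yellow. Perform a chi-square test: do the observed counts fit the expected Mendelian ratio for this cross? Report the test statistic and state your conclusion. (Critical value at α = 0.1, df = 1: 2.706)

For a monohybrid cross between heterozygotes with complete dominance, the expected phenotypic ratio is 3:1.
Total ratio parts = 4. Expected numbers out of 1451:
  white: 1451 × 3/4 = 1088.25
  yellow: 1451 × 1/4 = 362.75
χ² = Σ (O − E)² / E
  white: (1017 − 1088.25)² / 1088.25 = 4.6649
  yellow: (434 − 362.75)² / 362.75 = 13.9947
χ² = 4.6649 + 13.9947 = 18.6596 ≈ 18.660
Degrees of freedom = 2 − 1 = 1; critical value at α = 0.1 is 2.706.
Since 18.660 > 2.706, we reject the null hypothesis — the data do not fit the 3:1 ratio.

18.660; not consistent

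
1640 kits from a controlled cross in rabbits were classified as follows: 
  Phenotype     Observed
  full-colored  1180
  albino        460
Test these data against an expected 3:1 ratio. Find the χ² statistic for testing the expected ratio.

The 3:1 ratio has 4 parts, so with N = 1640 the expected counts are:
  full-colored: 1640 × 3/4 = 1230
  albino: 1640 × 1/4 = 410
χ² = Σ (O − E)² / E
  full-colored: (1180 − 1230)² / 1230 = 2.0325
  albino: (460 − 410)² / 410 = 6.0976
χ² = 2.0325 + 6.0976 = 8.1301 ≈ 8.130

8.130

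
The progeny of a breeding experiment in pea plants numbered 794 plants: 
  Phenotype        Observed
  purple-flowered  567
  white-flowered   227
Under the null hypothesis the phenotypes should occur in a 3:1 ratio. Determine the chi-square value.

Expected counts for N = 794 under a 3:1 ratio (total parts = 4):
  purple-flowered: 794 × 3/4 = 595.5
  white-flowered: 794 × 1/4 = 198.5
χ² = Σ (O − E)² / E
  purple-flowered: (567 − 595.5)² / 595.5 = 1.3640
  white-flowered: (227 − 198.5)² / 198.5 = 4.0919
χ² = 1.3640 + 4.0919 = 5.4559 ≈ 5.456

5.456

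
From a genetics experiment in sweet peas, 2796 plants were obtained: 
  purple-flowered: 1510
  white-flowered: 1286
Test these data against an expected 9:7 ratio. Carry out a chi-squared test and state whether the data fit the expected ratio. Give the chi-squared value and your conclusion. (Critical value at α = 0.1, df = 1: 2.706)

The 9:7 ratio has 16 parts, so with N = 2796 the expected counts are:
  purple-flowered: 2796 × 9/16 = 1572.75
  white-flowered: 2796 × 7/16 = 1223.25
χ² = Σ (O − E)² / E
  purple-flowered: (1510 − 1572.75)² / 1572.75 = 2.5036
  white-flowered: (1286 − 1223.25)² / 1223.25 = 3.2189
χ² = 2.5036 + 3.2189 = 5.7225 ≈ 5.723
Degrees of freedom = 2 − 1 = 1; critical value at α = 0.1 is 2.706.
Since 5.723 > 2.706, we reject the null hypothesis — the data do not fit the 9:7 ratio.

5.723; not consistent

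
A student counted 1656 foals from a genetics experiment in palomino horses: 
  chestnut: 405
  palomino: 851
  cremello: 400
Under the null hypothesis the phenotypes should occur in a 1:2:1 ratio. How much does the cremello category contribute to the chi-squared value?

0.473

Total ratio parts = 4. Expected numbers out of 1656:
  chestnut: 1656 × 1/4 = 414
  palomino: 1656 × 2/4 = 828
  cremello: 1656 × 1/4 = 414
Contribution of cremello: (400 − 414)² / 414 = 0.4734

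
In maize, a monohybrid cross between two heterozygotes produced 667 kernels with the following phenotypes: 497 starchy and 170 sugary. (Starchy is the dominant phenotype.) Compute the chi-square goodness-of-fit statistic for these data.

For a monohybrid cross between heterozygotes with complete dominance, the expected phenotypic ratio is 3:1.
Total ratio parts = 4. Expected numbers out of 667:
  starchy: 667 × 3/4 = 500.25
  sugary: 667 × 1/4 = 166.75
χ² = Σ (O − E)² / E
  starchy: (497 − 500.25)² / 500.25 = 0.0211
  sugary: (170 − 166.75)² / 166.75 = 0.0633
χ² = 0.0211 + 0.0633 = 0.0844 ≈ 0.084

0.084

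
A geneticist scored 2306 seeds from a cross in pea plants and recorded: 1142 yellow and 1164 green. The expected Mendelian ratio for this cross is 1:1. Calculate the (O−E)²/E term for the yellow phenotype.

0.105

Expected counts for N = 2306 under a 1:1 ratio (total parts = 2):
  yellow: 2306 × 1/2 = 1153
  green: 2306 × 1/2 = 1153
Contribution of yellow: (1142 − 1153)² / 1153 = 0.1049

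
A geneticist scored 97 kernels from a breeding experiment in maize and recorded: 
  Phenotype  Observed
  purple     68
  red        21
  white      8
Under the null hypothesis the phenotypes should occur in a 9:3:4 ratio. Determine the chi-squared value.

The 9:3:4 ratio has 16 parts, so with N = 97 the expected counts are:
  purple: 97 × 9/16 = 54.5625
  red: 97 × 3/16 = 18.1875
  white: 97 × 4/16 = 24.25
χ² = Σ (O − E)² / E
  purple: (68 − 54.5625)² / 54.5625 = 3.3093
  red: (21 − 18.1875)² / 18.1875 = 0.4349
  white: (8 − 24.25)² / 24.25 = 10.8892
χ² = 3.3093 + 0.4349 + 10.8892 = 14.6334 ≈ 14.633

14.633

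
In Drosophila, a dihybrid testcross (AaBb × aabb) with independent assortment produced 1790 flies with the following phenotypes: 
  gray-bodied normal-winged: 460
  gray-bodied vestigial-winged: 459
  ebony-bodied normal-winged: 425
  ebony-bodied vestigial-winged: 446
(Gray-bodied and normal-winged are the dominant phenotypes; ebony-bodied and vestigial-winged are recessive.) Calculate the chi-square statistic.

A dihybrid testcross with independent assortment gives a 1:1:1:1 ratio.
The 1:1:1:1 ratio has 4 parts, so with N = 1790 the expected counts are:
  gray-bodied normal-winged: 1790 × 1/4 = 447.5
  gray-bodied vestigial-winged: 1790 × 1/4 = 447.5
  ebony-bodied normal-winged: 1790 × 1/4 = 447.5
  ebony-bodied vestigial-winged: 1790 × 1/4 = 447.5
χ² = Σ (O − E)² / E
  gray-bodied normal-winged: (460 − 447.5)² / 447.5 = 0.3492
  gray-bodied vestigial-winged: (459 − 447.5)² / 447.5 = 0.2955
  ebony-bodied normal-winged: (425 − 447.5)² / 447.5 = 1.1313
  ebony-bodied vestigial-winged: (446 − 447.5)² / 447.5 = 0.0050
χ² = 0.3492 + 0.2955 + 1.1313 + 0.0050 = 1.781

1.781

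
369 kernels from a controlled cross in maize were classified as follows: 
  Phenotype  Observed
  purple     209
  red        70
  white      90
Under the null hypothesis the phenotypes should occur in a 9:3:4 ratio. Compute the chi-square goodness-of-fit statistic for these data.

0.074

Expected counts for N = 369 under a 9:3:4 ratio (total parts = 16):
  purple: 369 × 9/16 = 207.5625
  red: 369 × 3/16 = 69.1875
  white: 369 × 4/16 = 92.25
χ² = Σ (O − E)² / E
  purple: (209 − 207.5625)² / 207.5625 = 0.0100
  red: (70 − 69.1875)² / 69.1875 = 0.0095
  white: (90 − 92.25)² / 92.25 = 0.0549
χ² = 0.0100 + 0.0095 + 0.0549 = 0.0744 ≈ 0.074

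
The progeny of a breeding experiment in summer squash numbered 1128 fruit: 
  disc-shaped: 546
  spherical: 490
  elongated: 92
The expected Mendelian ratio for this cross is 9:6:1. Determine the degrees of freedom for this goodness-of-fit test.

2

A goodness-of-fit test with 3 phenotype classes has df = 3 − 1 = 2.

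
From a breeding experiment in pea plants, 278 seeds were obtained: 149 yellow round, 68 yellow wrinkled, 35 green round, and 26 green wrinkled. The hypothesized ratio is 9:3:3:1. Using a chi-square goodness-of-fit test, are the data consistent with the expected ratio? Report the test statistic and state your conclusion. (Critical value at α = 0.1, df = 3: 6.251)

15.090; not consistent

Expected counts for N = 278 under a 9:3:3:1 ratio (total parts = 16):
  yellow round: 278 × 9/16 = 156.375
  yellow wrinkled: 278 × 3/16 = 52.125
  green round: 278 × 3/16 = 52.125
  green wrinkled: 278 × 1/16 = 17.375
χ² = Σ (O − E)² / E
  yellow round: (149 − 156.375)² / 156.375 = 0.3478
  yellow wrinkled: (68 − 52.125)² / 52.125 = 4.8348
  green round: (35 − 52.125)² / 52.125 = 5.6262
  green wrinkled: (26 − 17.375)² / 17.375 = 4.2815
χ² = 0.3478 + 4.8348 + 5.6262 + 4.2815 = 15.0903 ≈ 15.090
Degrees of freedom = 4 − 1 = 3; critical value at α = 0.1 is 6.251.
Since 15.090 > 6.251, we reject the null hypothesis — the data do not fit the 9:3:3:1 ratio.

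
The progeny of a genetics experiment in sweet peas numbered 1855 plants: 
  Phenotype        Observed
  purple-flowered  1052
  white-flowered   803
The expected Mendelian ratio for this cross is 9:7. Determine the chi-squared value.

0.161

Under the 9:7 hypothesis (Σ ratio = 16, N = 1855):
  purple-flowered: 1855 × 9/16 = 1043.4375
  white-flowered: 1855 × 7/16 = 811.5625
χ² = Σ (O − E)² / E
  purple-flowered: (1052 − 1043.4375)² / 1043.4375 = 0.0703
  white-flowered: (803 − 811.5625)² / 811.5625 = 0.0903
χ² = 0.0703 + 0.0903 = 0.1606 ≈ 0.161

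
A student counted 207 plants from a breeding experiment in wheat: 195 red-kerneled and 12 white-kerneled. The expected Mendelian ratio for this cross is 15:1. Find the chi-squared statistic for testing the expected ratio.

Total ratio parts = 16. Expected numbers out of 207:
  red-kerneled: 207 × 15/16 = 194.0625
  white-kerneled: 207 × 1/16 = 12.9375
χ² = Σ (O − E)² / E
  red-kerneled: (195 − 194.0625)² / 194.0625 = 0.0045
  white-kerneled: (12 − 12.9375)² / 12.9375 = 0.0679
χ² = 0.0045 + 0.0679 = 0.0724 ≈ 0.072

0.072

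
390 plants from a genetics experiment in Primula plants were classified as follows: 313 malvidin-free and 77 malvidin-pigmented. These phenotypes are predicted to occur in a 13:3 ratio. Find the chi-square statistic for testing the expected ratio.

0.253

Expected counts for N = 390 under a 13:3 ratio (total parts = 16):
  malvidin-free: 390 × 13/16 = 316.875
  malvidin-pigmented: 390 × 3/16 = 73.125
χ² = Σ (O − E)² / E
  malvidin-free: (313 − 316.875)² / 316.875 = 0.0474
  malvidin-pigmented: (77 − 73.125)² / 73.125 = 0.2053
χ² = 0.0474 + 0.2053 = 0.2527 ≈ 0.253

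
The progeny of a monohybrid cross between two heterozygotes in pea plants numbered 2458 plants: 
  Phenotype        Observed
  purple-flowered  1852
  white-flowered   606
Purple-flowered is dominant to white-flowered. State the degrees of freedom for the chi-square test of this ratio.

1

For a monohybrid cross between heterozygotes with complete dominance, the expected phenotypic ratio is 3:1.
A goodness-of-fit test with 2 phenotype classes has df = 2 − 1 = 1.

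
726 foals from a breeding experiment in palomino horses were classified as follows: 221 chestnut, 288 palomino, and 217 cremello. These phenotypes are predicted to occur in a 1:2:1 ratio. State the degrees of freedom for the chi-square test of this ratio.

A goodness-of-fit test with 3 phenotype classes has df = 3 − 1 = 2.

2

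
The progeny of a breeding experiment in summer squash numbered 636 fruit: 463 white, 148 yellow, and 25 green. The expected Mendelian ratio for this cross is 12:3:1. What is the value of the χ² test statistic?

Total ratio parts = 16. Expected numbers out of 636:
  white: 636 × 12/16 = 477
  yellow: 636 × 3/16 = 119.25
  green: 636 × 1/16 = 39.75
χ² = Σ (O − E)² / E
  white: (463 − 477)² / 477 = 0.4109
  yellow: (148 − 119.25)² / 119.25 = 6.9313
  green: (25 − 39.75)² / 39.75 = 5.4733
χ² = 0.4109 + 6.9313 + 5.4733 = 12.8155 ≈ 12.816

12.816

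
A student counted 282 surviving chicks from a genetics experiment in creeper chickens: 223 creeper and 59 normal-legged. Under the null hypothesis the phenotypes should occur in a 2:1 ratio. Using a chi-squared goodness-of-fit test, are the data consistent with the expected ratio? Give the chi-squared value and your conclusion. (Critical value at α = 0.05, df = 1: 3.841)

Expected counts for N = 282 under a 2:1 ratio (total parts = 3):
  creeper: 282 × 2/3 = 188
  normal-legged: 282 × 1/3 = 94
χ² = Σ (O − E)² / E
  creeper: (223 − 188)² / 188 = 6.5160
  normal-legged: (59 − 94)² / 94 = 13.0319
χ² = 6.5160 + 13.0319 = 19.5479 ≈ 19.548
Degrees of freedom = 2 − 1 = 1; critical value at α = 0.05 is 3.841.
Since 19.548 > 3.841, we reject the null hypothesis — the data do not fit the 2:1 ratio.

19.548; not consistent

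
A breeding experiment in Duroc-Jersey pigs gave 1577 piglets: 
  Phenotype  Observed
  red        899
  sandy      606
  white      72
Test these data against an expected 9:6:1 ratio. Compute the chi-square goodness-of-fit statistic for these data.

The 9:6:1 ratio has 16 parts, so with N = 1577 the expected counts are:
  red: 1577 × 9/16 = 887.0625
  sandy: 1577 × 6/16 = 591.375
  white: 1577 × 1/16 = 98.5625
χ² = Σ (O − E)² / E
  red: (899 − 887.0625)² / 887.0625 = 0.1606
  sandy: (606 − 591.375)² / 591.375 = 0.3617
  white: (72 − 98.5625)² / 98.5625 = 7.1586
χ² = 0.1606 + 0.3617 + 7.1586 = 7.6809 ≈ 7.681

7.681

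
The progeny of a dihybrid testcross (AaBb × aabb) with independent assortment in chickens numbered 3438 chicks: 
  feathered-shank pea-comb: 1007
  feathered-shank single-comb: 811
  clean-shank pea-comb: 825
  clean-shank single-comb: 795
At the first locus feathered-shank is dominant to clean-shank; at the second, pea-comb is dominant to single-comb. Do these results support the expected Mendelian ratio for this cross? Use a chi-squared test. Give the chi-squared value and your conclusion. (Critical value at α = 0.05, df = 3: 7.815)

34.275; not consistent

A dihybrid testcross with independent assortment gives a 1:1:1:1 ratio.
Total ratio parts = 4. Expected numbers out of 3438:
  feathered-shank pea-comb: 3438 × 1/4 = 859.5
  feathered-shank single-comb: 3438 × 1/4 = 859.5
  clean-shank pea-comb: 3438 × 1/4 = 859.5
  clean-shank single-comb: 3438 × 1/4 = 859.5
χ² = Σ (O − E)² / E
  feathered-shank pea-comb: (1007 − 859.5)² / 859.5 = 25.3127
  feathered-shank single-comb: (811 − 859.5)² / 859.5 = 2.7368
  clean-shank pea-comb: (825 − 859.5)² / 859.5 = 1.3848
  clean-shank single-comb: (795 − 859.5)² / 859.5 = 4.8403
χ² = 25.3127 + 2.7368 + 1.3848 + 4.8403 = 34.2746 ≈ 34.275
Degrees of freedom = 4 − 1 = 3; critical value at α = 0.05 is 7.815.
Since 34.275 > 7.815, we reject the null hypothesis — the data do not fit the 1:1:1:1 ratio.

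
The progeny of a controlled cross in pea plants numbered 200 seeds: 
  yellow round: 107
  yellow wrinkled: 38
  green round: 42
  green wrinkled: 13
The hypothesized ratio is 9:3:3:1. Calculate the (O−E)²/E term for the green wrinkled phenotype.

Total ratio parts = 16. Expected numbers out of 200:
  yellow round: 200 × 9/16 = 112.5
  yellow wrinkled: 200 × 3/16 = 37.5
  green round: 200 × 3/16 = 37.5
  green wrinkled: 200 × 1/16 = 12.5
Contribution of green wrinkled: (13 − 12.5)² / 12.5 = 0.0200

0.020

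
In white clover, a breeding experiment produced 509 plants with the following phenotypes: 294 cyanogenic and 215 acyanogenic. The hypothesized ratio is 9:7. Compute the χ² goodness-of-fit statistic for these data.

0.472

The 9:7 ratio has 16 parts, so with N = 509 the expected counts are:
  cyanogenic: 509 × 9/16 = 286.3125
  acyanogenic: 509 × 7/16 = 222.6875
χ² = Σ (O − E)² / E
  cyanogenic: (294 − 286.3125)² / 286.3125 = 0.2064
  acyanogenic: (215 − 222.6875)² / 222.6875 = 0.2654
χ² = 0.2064 + 0.2654 = 0.4718 ≈ 0.472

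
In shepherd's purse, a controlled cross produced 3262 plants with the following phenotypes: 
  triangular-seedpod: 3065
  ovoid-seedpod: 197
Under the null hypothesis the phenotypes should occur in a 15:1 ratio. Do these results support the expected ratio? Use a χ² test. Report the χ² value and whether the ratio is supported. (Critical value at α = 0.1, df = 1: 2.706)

Total ratio parts = 16. Expected numbers out of 3262:
  triangular-seedpod: 3262 × 15/16 = 3058.125
  ovoid-seedpod: 3262 × 1/16 = 203.875
χ² = Σ (O − E)² / E
  triangular-seedpod: (3065 − 3058.125)² / 3058.125 = 0.0155
  ovoid-seedpod: (197 − 203.875)² / 203.875 = 0.2318
χ² = 0.0155 + 0.2318 = 0.2473 ≈ 0.247
Degrees of freedom = 2 − 1 = 1; critical value at α = 0.1 is 2.706.
Since 0.247 < 2.706, we fail to reject the null hypothesis — the data are consistent with the 15:1 ratio.

0.247; consistent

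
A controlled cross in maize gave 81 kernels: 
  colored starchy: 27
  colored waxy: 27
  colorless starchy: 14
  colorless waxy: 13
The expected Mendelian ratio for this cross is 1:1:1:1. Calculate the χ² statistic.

9.025

Total ratio parts = 4. Expected numbers out of 81:
  colored starchy: 81 × 1/4 = 20.25
  colored waxy: 81 × 1/4 = 20.25
  colorless starchy: 81 × 1/4 = 20.25
  colorless waxy: 81 × 1/4 = 20.25
χ² = Σ (O − E)² / E
  colored starchy: (27 − 20.25)² / 20.25 = 2.2500
  colored waxy: (27 − 20.25)² / 20.25 = 2.2500
  colorless starchy: (14 − 20.25)² / 20.25 = 1.9290
  colorless waxy: (13 − 20.25)² / 20.25 = 2.5957
χ² = 2.2500 + 2.2500 + 1.9290 + 2.5957 = 9.0247 ≈ 9.025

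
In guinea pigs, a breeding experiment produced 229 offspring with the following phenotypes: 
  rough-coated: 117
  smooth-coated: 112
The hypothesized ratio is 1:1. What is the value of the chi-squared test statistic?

The 1:1 ratio has 2 parts, so with N = 229 the expected counts are:
  rough-coated: 229 × 1/2 = 114.5
  smooth-coated: 229 × 1/2 = 114.5
χ² = Σ (O − E)² / E
  rough-coated: (117 − 114.5)² / 114.5 = 0.0546
  smooth-coated: (112 − 114.5)² / 114.5 = 0.0546
χ² = 0.0546 + 0.0546 = 0.1092 ≈ 0.109

0.109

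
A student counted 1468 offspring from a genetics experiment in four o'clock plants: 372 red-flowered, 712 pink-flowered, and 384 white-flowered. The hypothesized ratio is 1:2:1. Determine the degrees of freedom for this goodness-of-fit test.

2

A goodness-of-fit test with 3 phenotype classes has df = 3 − 1 = 2.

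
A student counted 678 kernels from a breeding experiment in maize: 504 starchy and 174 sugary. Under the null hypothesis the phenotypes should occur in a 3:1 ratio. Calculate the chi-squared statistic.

Total ratio parts = 4. Expected numbers out of 678:
  starchy: 678 × 3/4 = 508.5
  sugary: 678 × 1/4 = 169.5
χ² = Σ (O − E)² / E
  starchy: (504 − 508.5)² / 508.5 = 0.0398
  sugary: (174 − 169.5)² / 169.5 = 0.1195
χ² = 0.0398 + 0.1195 = 0.1593 ≈ 0.159

0.159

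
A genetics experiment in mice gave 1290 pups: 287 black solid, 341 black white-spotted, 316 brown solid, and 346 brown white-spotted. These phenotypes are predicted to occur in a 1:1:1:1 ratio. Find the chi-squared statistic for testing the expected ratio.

Expected counts for N = 1290 under a 1:1:1:1 ratio (total parts = 4):
  black solid: 1290 × 1/4 = 322.5
  black white-spotted: 1290 × 1/4 = 322.5
  brown solid: 1290 × 1/4 = 322.5
  brown white-spotted: 1290 × 1/4 = 322.5
χ² = Σ (O − E)² / E
  black solid: (287 − 322.5)² / 322.5 = 3.9078
  black white-spotted: (341 − 322.5)² / 322.5 = 1.0612
  brown solid: (316 − 322.5)² / 322.5 = 0.1310
  brown white-spotted: (346 − 322.5)² / 322.5 = 1.7124
χ² = 3.9078 + 1.0612 + 0.1310 + 1.7124 = 6.8124 ≈ 6.812

6.812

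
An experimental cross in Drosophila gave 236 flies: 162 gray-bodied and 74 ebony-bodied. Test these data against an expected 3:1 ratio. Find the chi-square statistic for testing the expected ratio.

5.085

Total ratio parts = 4. Expected numbers out of 236:
  gray-bodied: 236 × 3/4 = 177
  ebony-bodied: 236 × 1/4 = 59
χ² = Σ (O − E)² / E
  gray-bodied: (162 − 177)² / 177 = 1.2712
  ebony-bodied: (74 − 59)² / 59 = 3.8136
χ² = 1.2712 + 3.8136 = 5.0848 ≈ 5.085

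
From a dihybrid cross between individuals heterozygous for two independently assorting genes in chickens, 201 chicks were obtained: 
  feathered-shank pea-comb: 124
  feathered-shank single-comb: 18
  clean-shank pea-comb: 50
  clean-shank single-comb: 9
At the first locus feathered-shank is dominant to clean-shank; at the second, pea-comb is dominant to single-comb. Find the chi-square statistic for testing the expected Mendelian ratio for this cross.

A dihybrid F₂ with independent assortment and complete dominance at both loci gives a 9:3:3:1 phenotypic ratio.
The 9:3:3:1 ratio has 16 parts, so with N = 201 the expected counts are:
  feathered-shank pea-comb: 201 × 9/16 = 113.0625
  feathered-shank single-comb: 201 × 3/16 = 37.6875
  clean-shank pea-comb: 201 × 3/16 = 37.6875
  clean-shank single-comb: 201 × 1/16 = 12.5625
χ² = Σ (O − E)² / E
  feathered-shank pea-comb: (124 − 113.0625)² / 113.0625 = 1.0581
  feathered-shank single-comb: (18 − 37.6875)² / 37.6875 = 10.2845
  clean-shank pea-comb: (50 − 37.6875)² / 37.6875 = 4.0225
  clean-shank single-comb: (9 − 12.5625)² / 12.5625 = 1.0103
χ² = 1.0581 + 10.2845 + 4.0225 + 1.0103 = 16.3754 ≈ 16.375

16.375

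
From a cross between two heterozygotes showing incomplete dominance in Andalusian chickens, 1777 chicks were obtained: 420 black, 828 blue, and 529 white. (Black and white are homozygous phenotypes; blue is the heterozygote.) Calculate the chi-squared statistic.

With incomplete dominance, a heterozygote × heterozygote cross gives a 1:2:1 phenotypic ratio.
Under the 1:2:1 hypothesis (Σ ratio = 4, N = 1777):
  black: 1777 × 1/4 = 444.25
  blue: 1777 × 2/4 = 888.5
  white: 1777 × 1/4 = 444.25
χ² = Σ (O − E)² / E
  black: (420 − 444.25)² / 444.25 = 1.3237
  blue: (828 − 888.5)² / 888.5 = 4.1196
  white: (529 − 444.25)² / 444.25 = 16.1678
χ² = 1.3237 + 4.1196 + 16.1678 = 21.6111 ≈ 21.611

21.611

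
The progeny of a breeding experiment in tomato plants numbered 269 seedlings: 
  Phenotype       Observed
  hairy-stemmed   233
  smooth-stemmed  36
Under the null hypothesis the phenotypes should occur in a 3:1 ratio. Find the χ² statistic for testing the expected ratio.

Under the 3:1 hypothesis (Σ ratio = 4, N = 269):
  hairy-stemmed: 269 × 3/4 = 201.75
  smooth-stemmed: 269 × 1/4 = 67.25
χ² = Σ (O − E)² / E
  hairy-stemmed: (233 − 201.75)² / 201.75 = 4.8405
  smooth-stemmed: (36 − 67.25)² / 67.25 = 14.5214
χ² = 4.8405 + 14.5214 = 19.3619 ≈ 19.362

19.362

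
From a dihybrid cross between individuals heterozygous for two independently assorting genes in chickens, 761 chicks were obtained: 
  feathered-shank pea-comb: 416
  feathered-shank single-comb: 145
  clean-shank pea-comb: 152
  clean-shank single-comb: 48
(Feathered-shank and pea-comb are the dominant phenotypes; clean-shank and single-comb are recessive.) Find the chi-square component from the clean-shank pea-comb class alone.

0.608

A dihybrid F₂ with independent assortment and complete dominance at both loci gives a 9:3:3:1 phenotypic ratio.
The 9:3:3:1 ratio has 16 parts, so with N = 761 the expected counts are:
  feathered-shank pea-comb: 761 × 9/16 = 428.0625
  feathered-shank single-comb: 761 × 3/16 = 142.6875
  clean-shank pea-comb: 761 × 3/16 = 142.6875
  clean-shank single-comb: 761 × 1/16 = 47.5625
Contribution of clean-shank pea-comb: (152 − 142.6875)² / 142.6875 = 0.6078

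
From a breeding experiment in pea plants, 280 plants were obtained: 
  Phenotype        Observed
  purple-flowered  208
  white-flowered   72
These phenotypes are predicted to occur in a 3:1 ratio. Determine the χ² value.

0.076

Expected counts for N = 280 under a 3:1 ratio (total parts = 4):
  purple-flowered: 280 × 3/4 = 210
  white-flowered: 280 × 1/4 = 70
χ² = Σ (O − E)² / E
  purple-flowered: (208 − 210)² / 210 = 0.0190
  white-flowered: (72 − 70)² / 70 = 0.0571
χ² = 0.0190 + 0.0571 = 0.0761 ≈ 0.076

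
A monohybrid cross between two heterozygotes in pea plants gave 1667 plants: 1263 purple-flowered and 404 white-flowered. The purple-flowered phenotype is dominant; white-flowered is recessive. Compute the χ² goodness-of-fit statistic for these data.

0.520

For a monohybrid cross between heterozygotes with complete dominance, the expected phenotypic ratio is 3:1.
Expected counts for N = 1667 under a 3:1 ratio (total parts = 4):
  purple-flowered: 1667 × 3/4 = 1250.25
  white-flowered: 1667 × 1/4 = 416.75
χ² = Σ (O − E)² / E
  purple-flowered: (1263 − 1250.25)² / 1250.25 = 0.1300
  white-flowered: (404 − 416.75)² / 416.75 = 0.3901
χ² = 0.1300 + 0.3901 = 0.5201 ≈ 0.520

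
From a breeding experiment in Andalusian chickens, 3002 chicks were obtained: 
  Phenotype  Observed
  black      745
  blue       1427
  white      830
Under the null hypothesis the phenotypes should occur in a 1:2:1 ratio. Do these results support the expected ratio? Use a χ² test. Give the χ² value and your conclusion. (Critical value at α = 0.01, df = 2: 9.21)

12.110; not consistent

Total ratio parts = 4. Expected numbers out of 3002:
  black: 3002 × 1/4 = 750.5
  blue: 3002 × 2/4 = 1501
  white: 3002 × 1/4 = 750.5
χ² = Σ (O − E)² / E
  black: (745 − 750.5)² / 750.5 = 0.0403
  blue: (1427 − 1501)² / 1501 = 3.6482
  white: (830 − 750.5)² / 750.5 = 8.4214
χ² = 0.0403 + 3.6482 + 8.4214 = 12.1099 ≈ 12.110
Degrees of freedom = 3 − 1 = 2; critical value at α = 0.01 is 9.21.
Since 12.110 > 9.21, we reject the null hypothesis — the data do not fit the 1:2:1 ratio.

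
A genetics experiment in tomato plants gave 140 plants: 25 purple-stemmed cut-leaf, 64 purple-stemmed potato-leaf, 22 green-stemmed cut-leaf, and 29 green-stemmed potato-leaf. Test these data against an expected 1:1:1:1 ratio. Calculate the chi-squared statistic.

Expected counts for N = 140 under a 1:1:1:1 ratio (total parts = 4):
  purple-stemmed cut-leaf: 140 × 1/4 = 35
  purple-stemmed potato-leaf: 140 × 1/4 = 35
  green-stemmed cut-leaf: 140 × 1/4 = 35
  green-stemmed potato-leaf: 140 × 1/4 = 35
χ² = Σ (O − E)² / E
  purple-stemmed cut-leaf: (25 − 35)² / 35 = 2.8571
  purple-stemmed potato-leaf: (64 − 35)² / 35 = 24.0286
  green-stemmed cut-leaf: (22 − 35)² / 35 = 4.8286
  green-stemmed potato-leaf: (29 − 35)² / 35 = 1.0286
χ² = 2.8571 + 24.0286 + 4.8286 + 1.0286 = 32.7429 ≈ 32.743

32.743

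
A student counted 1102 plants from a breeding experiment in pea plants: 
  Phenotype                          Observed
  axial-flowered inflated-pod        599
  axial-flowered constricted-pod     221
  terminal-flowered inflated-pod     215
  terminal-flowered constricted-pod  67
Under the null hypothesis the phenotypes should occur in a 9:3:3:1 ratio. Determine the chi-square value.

Under the 9:3:3:1 hypothesis (Σ ratio = 16, N = 1102):
  axial-flowered inflated-pod: 1102 × 9/16 = 619.875
  axial-flowered constricted-pod: 1102 × 3/16 = 206.625
  terminal-flowered inflated-pod: 1102 × 3/16 = 206.625
  terminal-flowered constricted-pod: 1102 × 1/16 = 68.875
χ² = Σ (O − E)² / E
  axial-flowered inflated-pod: (599 − 619.875)² / 619.875 = 0.7030
  axial-flowered constricted-pod: (221 − 206.625)² / 206.625 = 1.0001
  terminal-flowered inflated-pod: (215 − 206.625)² / 206.625 = 0.3395
  terminal-flowered constricted-pod: (67 − 68.875)² / 68.875 = 0.0510
χ² = 0.7030 + 1.0001 + 0.3395 + 0.0510 = 2.0936 ≈ 2.094

2.094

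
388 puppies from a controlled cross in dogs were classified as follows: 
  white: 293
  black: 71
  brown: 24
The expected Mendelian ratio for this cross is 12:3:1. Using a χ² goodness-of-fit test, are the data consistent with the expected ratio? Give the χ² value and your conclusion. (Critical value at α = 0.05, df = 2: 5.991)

0.058; consistent

Under the 12:3:1 hypothesis (Σ ratio = 16, N = 388):
  white: 388 × 12/16 = 291
  black: 388 × 3/16 = 72.75
  brown: 388 × 1/16 = 24.25
χ² = Σ (O − E)² / E
  white: (293 − 291)² / 291 = 0.0137
  black: (71 − 72.75)² / 72.75 = 0.0421
  brown: (24 − 24.25)² / 24.25 = 0.0026
χ² = 0.0137 + 0.0421 + 0.0026 = 0.0584 ≈ 0.058
Degrees of freedom = 3 − 1 = 2; critical value at α = 0.05 is 5.991.
Since 0.058 < 5.991, we fail to reject the null hypothesis — the data are consistent with the 12:3:1 ratio.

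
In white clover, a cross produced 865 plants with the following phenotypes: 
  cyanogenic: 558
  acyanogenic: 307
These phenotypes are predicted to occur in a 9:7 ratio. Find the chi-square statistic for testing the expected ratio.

23.974

Under the 9:7 hypothesis (Σ ratio = 16, N = 865):
  cyanogenic: 865 × 9/16 = 486.5625
  acyanogenic: 865 × 7/16 = 378.4375
χ² = Σ (O − E)² / E
  cyanogenic: (558 − 486.5625)² / 486.5625 = 10.4885
  acyanogenic: (307 − 378.4375)² / 378.4375 = 13.4852
χ² = 10.4885 + 13.4852 = 23.9737 ≈ 23.974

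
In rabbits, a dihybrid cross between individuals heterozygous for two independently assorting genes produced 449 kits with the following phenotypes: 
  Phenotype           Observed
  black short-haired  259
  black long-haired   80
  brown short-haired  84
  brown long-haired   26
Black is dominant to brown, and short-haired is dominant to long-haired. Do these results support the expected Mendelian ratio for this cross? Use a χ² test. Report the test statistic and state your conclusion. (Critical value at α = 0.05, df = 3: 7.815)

A dihybrid F₂ with independent assortment and complete dominance at both loci gives a 9:3:3:1 phenotypic ratio.
The 9:3:3:1 ratio has 16 parts, so with N = 449 the expected counts are:
  black short-haired: 449 × 9/16 = 252.5625
  black long-haired: 449 × 3/16 = 84.1875
  brown short-haired: 449 × 3/16 = 84.1875
  brown long-haired: 449 × 1/16 = 28.0625
χ² = Σ (O − E)² / E
  black short-haired: (259 − 252.5625)² / 252.5625 = 0.1641
  black long-haired: (80 − 84.1875)² / 84.1875 = 0.2083
  brown short-haired: (84 − 84.1875)² / 84.1875 = 0.0004
  brown long-haired: (26 − 28.0625)² / 28.0625 = 0.1516
χ² = 0.1641 + 0.2083 + 0.0004 + 0.1516 = 0.5244 ≈ 0.524
Degrees of freedom = 4 − 1 = 3; critical value at α = 0.05 is 7.815.
Since 0.524 < 7.815, we fail to reject the null hypothesis — the data are consistent with the 9:3:3:1 ratio.

0.524; consistent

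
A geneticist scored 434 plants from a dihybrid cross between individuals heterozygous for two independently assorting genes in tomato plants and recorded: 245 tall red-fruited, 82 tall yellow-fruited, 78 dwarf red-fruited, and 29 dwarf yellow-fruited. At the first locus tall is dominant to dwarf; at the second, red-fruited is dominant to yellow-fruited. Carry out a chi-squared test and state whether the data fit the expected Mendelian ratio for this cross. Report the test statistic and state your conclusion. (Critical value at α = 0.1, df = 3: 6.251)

0.278; consistent

A dihybrid F₂ with independent assortment and complete dominance at both loci gives a 9:3:3:1 phenotypic ratio.
Total ratio parts = 16. Expected numbers out of 434:
  tall red-fruited: 434 × 9/16 = 244.125
  tall yellow-fruited: 434 × 3/16 = 81.375
  dwarf red-fruited: 434 × 3/16 = 81.375
  dwarf yellow-fruited: 434 × 1/16 = 27.125
χ² = Σ (O − E)² / E
  tall red-fruited: (245 − 244.125)² / 244.125 = 0.0031
  tall yellow-fruited: (82 − 81.375)² / 81.375 = 0.0048
  dwarf red-fruited: (78 − 81.375)² / 81.375 = 0.1400
  dwarf yellow-fruited: (29 − 27.125)² / 27.125 = 0.1296
χ² = 0.0031 + 0.0048 + 0.1400 + 0.1296 = 0.2775 ≈ 0.278
Degrees of freedom = 4 − 1 = 3; critical value at α = 0.1 is 6.251.
Since 0.278 < 6.251, we fail to reject the null hypothesis — the data are consistent with the 9:3:3:1 ratio.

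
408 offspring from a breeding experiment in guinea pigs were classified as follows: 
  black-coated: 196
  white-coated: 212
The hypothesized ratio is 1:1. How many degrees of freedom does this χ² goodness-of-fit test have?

A goodness-of-fit test with 2 phenotype classes has df = 2 − 1 = 1.

1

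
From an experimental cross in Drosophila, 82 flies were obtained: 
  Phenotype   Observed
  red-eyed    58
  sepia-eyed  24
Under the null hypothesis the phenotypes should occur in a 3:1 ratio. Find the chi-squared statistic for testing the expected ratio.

0.797

Expected counts for N = 82 under a 3:1 ratio (total parts = 4):
  red-eyed: 82 × 3/4 = 61.5
  sepia-eyed: 82 × 1/4 = 20.5
χ² = Σ (O − E)² / E
  red-eyed: (58 − 61.5)² / 61.5 = 0.1992
  sepia-eyed: (24 − 20.5)² / 20.5 = 0.5976
χ² = 0.1992 + 0.5976 = 0.7968 ≈ 0.797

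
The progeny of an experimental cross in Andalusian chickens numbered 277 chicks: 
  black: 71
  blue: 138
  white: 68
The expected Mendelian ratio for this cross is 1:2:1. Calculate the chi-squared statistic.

Total ratio parts = 4. Expected numbers out of 277:
  black: 277 × 1/4 = 69.25
  blue: 277 × 2/4 = 138.5
  white: 277 × 1/4 = 69.25
χ² = Σ (O − E)² / E
  black: (71 − 69.25)² / 69.25 = 0.0442
  blue: (138 − 138.5)² / 138.5 = 0.0018
  white: (68 − 69.25)² / 69.25 = 0.0226
χ² = 0.0442 + 0.0018 + 0.0226 = 0.0686 ≈ 0.069

0.069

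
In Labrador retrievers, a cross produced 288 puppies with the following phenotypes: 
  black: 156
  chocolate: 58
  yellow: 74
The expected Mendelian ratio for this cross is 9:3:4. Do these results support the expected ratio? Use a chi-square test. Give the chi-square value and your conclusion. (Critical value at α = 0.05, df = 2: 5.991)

Total ratio parts = 16. Expected numbers out of 288:
  black: 288 × 9/16 = 162
  chocolate: 288 × 3/16 = 54
  yellow: 288 × 4/16 = 72
χ² = Σ (O − E)² / E
  black: (156 − 162)² / 162 = 0.2222
  chocolate: (58 − 54)² / 54 = 0.2963
  yellow: (74 − 72)² / 72 = 0.0556
χ² = 0.2222 + 0.2963 + 0.0556 = 0.5741 ≈ 0.574
Degrees of freedom = 3 − 1 = 2; critical value at α = 0.05 is 5.991.
Since 0.574 < 5.991, we fail to reject the null hypothesis — the data are consistent with the 9:3:4 ratio.

0.574; consistent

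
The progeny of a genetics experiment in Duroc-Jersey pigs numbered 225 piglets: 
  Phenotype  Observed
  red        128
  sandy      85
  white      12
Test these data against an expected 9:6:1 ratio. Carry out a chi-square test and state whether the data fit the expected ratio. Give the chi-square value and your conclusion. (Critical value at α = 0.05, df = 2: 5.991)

0.323; consistent

Expected counts for N = 225 under a 9:6:1 ratio (total parts = 16):
  red: 225 × 9/16 = 126.5625
  sandy: 225 × 6/16 = 84.375
  white: 225 × 1/16 = 14.0625
χ² = Σ (O − E)² / E
  red: (128 − 126.5625)² / 126.5625 = 0.0163
  sandy: (85 − 84.375)² / 84.375 = 0.0046
  white: (12 − 14.0625)² / 14.0625 = 0.3025
χ² = 0.0163 + 0.0046 + 0.3025 = 0.3234 ≈ 0.323
Degrees of freedom = 3 − 1 = 2; critical value at α = 0.05 is 5.991.
Since 0.323 < 5.991, we fail to reject the null hypothesis — the data are consistent with the 9:6:1 ratio.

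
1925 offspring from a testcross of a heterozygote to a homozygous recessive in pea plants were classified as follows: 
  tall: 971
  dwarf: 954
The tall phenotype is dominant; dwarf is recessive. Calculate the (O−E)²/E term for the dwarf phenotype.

A testcross of a heterozygote (Aa × aa) gives a 1:1 phenotypic ratio.
Under the 1:1 hypothesis (Σ ratio = 2, N = 1925):
  tall: 1925 × 1/2 = 962.5
  dwarf: 1925 × 1/2 = 962.5
Contribution of dwarf: (954 − 962.5)² / 962.5 = 0.0751

0.075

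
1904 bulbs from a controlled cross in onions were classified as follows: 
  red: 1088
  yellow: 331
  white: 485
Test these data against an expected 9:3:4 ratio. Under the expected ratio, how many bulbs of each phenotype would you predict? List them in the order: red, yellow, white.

The 9:3:4 ratio has 16 parts, so with N = 1904 the expected counts are:
  red: 1904 × 9/16 = 1071
  yellow: 1904 × 3/16 = 357
  white: 1904 × 4/16 = 476

1071, 357, 476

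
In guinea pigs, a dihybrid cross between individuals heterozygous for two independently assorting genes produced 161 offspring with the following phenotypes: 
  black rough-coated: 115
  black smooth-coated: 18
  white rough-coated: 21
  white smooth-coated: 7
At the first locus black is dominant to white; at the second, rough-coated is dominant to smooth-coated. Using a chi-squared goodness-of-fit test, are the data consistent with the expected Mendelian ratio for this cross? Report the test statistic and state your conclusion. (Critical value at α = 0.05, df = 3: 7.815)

15.243; not consistent

A dihybrid F₂ with independent assortment and complete dominance at both loci gives a 9:3:3:1 phenotypic ratio.
Under the 9:3:3:1 hypothesis (Σ ratio = 16, N = 161):
  black rough-coated: 161 × 9/16 = 90.5625
  black smooth-coated: 161 × 3/16 = 30.1875
  white rough-coated: 161 × 3/16 = 30.1875
  white smooth-coated: 161 × 1/16 = 10.0625
χ² = Σ (O − E)² / E
  black rough-coated: (115 − 90.5625)² / 90.5625 = 6.5942
  black smooth-coated: (18 − 30.1875)² / 30.1875 = 4.9204
  white rough-coated: (21 − 30.1875)² / 30.1875 = 2.7962
  white smooth-coated: (7 − 10.0625)² / 10.0625 = 0.9321
χ² = 6.5942 + 4.9204 + 2.7962 + 0.9321 = 15.2429 ≈ 15.243
Degrees of freedom = 4 − 1 = 3; critical value at α = 0.05 is 7.815.
Since 15.243 > 7.815, we reject the null hypothesis — the data do not fit the 9:3:3:1 ratio.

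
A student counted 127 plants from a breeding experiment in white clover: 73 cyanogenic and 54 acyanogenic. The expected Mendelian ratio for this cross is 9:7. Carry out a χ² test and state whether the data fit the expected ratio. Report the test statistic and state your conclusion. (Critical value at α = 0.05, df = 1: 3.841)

Expected counts for N = 127 under a 9:7 ratio (total parts = 16):
  cyanogenic: 127 × 9/16 = 71.4375
  acyanogenic: 127 × 7/16 = 55.5625
χ² = Σ (O − E)² / E
  cyanogenic: (73 − 71.4375)² / 71.4375 = 0.0342
  acyanogenic: (54 − 55.5625)² / 55.5625 = 0.0439
χ² = 0.0342 + 0.0439 = 0.0781 ≈ 0.078
Degrees of freedom = 2 − 1 = 1; critical value at α = 0.05 is 3.841.
Since 0.078 < 3.841, we fail to reject the null hypothesis — the data are consistent with the 9:7 ratio.

0.078; consistent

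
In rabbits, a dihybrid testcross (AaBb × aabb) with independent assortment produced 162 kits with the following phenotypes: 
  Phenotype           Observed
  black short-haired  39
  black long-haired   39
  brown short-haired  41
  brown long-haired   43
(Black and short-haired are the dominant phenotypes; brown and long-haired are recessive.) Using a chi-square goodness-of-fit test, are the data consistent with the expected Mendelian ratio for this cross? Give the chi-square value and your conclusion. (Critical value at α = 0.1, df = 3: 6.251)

0.272; consistent

A dihybrid testcross with independent assortment gives a 1:1:1:1 ratio.
Under the 1:1:1:1 hypothesis (Σ ratio = 4, N = 162):
  black short-haired: 162 × 1/4 = 40.5
  black long-haired: 162 × 1/4 = 40.5
  brown short-haired: 162 × 1/4 = 40.5
  brown long-haired: 162 × 1/4 = 40.5
χ² = Σ (O − E)² / E
  black short-haired: (39 − 40.5)² / 40.5 = 0.0556
  black long-haired: (39 − 40.5)² / 40.5 = 0.0556
  brown short-haired: (41 − 40.5)² / 40.5 = 0.0062
  brown long-haired: (43 − 40.5)² / 40.5 = 0.1543
χ² = 0.0556 + 0.0556 + 0.0062 + 0.1543 = 0.2717 ≈ 0.272
Degrees of freedom = 4 − 1 = 3; critical value at α = 0.1 is 6.251.
Since 0.272 < 6.251, we fail to reject the null hypothesis — the data are consistent with the 1:1:1:1 ratio.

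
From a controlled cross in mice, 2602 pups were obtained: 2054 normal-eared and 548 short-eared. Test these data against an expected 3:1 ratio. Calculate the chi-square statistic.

The 3:1 ratio has 4 parts, so with N = 2602 the expected counts are:
  normal-eared: 2602 × 3/4 = 1951.5
  short-eared: 2602 × 1/4 = 650.5
χ² = Σ (O − E)² / E
  normal-eared: (2054 − 1951.5)² / 1951.5 = 5.3837
  short-eared: (548 − 650.5)² / 650.5 = 16.1510
χ² = 5.3837 + 16.1510 = 21.5347 ≈ 21.535

21.535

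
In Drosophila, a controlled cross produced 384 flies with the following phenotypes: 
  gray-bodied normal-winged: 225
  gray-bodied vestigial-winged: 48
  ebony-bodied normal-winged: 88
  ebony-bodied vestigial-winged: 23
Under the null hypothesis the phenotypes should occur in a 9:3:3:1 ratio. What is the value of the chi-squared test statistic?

11.972

Under the 9:3:3:1 hypothesis (Σ ratio = 16, N = 384):
  gray-bodied normal-winged: 384 × 9/16 = 216
  gray-bodied vestigial-winged: 384 × 3/16 = 72
  ebony-bodied normal-winged: 384 × 3/16 = 72
  ebony-bodied vestigial-winged: 384 × 1/16 = 24
χ² = Σ (O − E)² / E
  gray-bodied normal-winged: (225 − 216)² / 216 = 0.3750
  gray-bodied vestigial-winged: (48 − 72)² / 72 = 8.0000
  ebony-bodied normal-winged: (88 − 72)² / 72 = 3.5556
  ebony-bodied vestigial-winged: (23 − 24)² / 24 = 0.0417
χ² = 0.3750 + 8.0000 + 3.5556 + 0.0417 = 11.9723 ≈ 11.972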